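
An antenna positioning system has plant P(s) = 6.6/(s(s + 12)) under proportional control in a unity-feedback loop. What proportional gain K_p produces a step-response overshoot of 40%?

K_p = 69.6

From %OS = 100·exp(−πζ/√(1−ζ²)) = 40%, ζ = −ln(0.4)/√(π²+ln²(0.4)) = 0.28.
Characteristic equation s² + 12s + 6.6K_p = 0 gives ζ = 12/(2√(6.6K_p)).
Setting ζ = 0.28: √(6.6K_p) = 12/(2·0.28) = 21.43, so K_p = 459.2/6.6 = 69.6.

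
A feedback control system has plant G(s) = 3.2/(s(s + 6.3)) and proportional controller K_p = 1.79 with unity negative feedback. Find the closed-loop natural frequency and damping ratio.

ω_n = 2.39 rad/s, ζ = 1.32

1 + K_p·G(s) = 0 gives s² + 6.3s + 5.728 = 0.
So ω_n² = 5.728 ⇒ ω_n = 2.393 rad/s, and ζ = 6.3/(2ω_n) = 1.32.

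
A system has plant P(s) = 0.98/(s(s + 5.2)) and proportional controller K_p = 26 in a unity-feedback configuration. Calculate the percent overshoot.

From 1 + K_pP(s) = 0: s² + 5.2s + 25.48 = 0 ⇒ ω_n = 5.048, ζ = 0.5151.
%OS = 100·exp(−πζ/√(1−ζ²)) = 100·exp(−π·0.5151/√0.7347) = 15.1%.

15.1%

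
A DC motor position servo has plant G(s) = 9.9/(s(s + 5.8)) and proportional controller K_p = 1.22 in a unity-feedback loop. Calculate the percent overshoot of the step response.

0.859%

The closed-loop denominator s² + 5.8s + 12.08 gives ω_n = √12.08 = 3.475 and ζ = 5.8/(2ω_n) = 0.8345.
%OS = 100·exp(−πζ/√(1−ζ²)) = 100·exp(−π·0.8345/√0.3037) = 0.859%.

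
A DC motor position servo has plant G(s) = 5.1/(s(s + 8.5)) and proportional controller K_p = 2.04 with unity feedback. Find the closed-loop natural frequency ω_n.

ω_n = 3.23 rad/s

The closed-loop denominator is s(s+8.5) + 2.04·5.1 = s² + 8.5s + 10.4.
Matching s² + 2ζω_n s + ω_n²: ω_n = √10.4 = 3.226 rad/s and 2ζω_n = 8.5, so ζ = 8.5/(2·3.226) = 1.32.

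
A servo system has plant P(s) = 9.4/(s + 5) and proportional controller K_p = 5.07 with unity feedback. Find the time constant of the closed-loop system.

Closed-loop transfer function: T(s) = K_p·P(s)/(1 + K_p·P(s)) = 47.66/(s + 5 + 47.66) = 47.66/(s + 52.66).
Time constant τ = 1/52.66 = 0.019 s.

τ = 0.019 s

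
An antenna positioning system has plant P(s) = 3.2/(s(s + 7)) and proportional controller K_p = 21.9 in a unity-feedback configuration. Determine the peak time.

The closed-loop denominator s² + 7s + 70.08 gives ω_n = √70.08 = 8.371 and ζ = 7/(2ω_n) = 0.4181.
Damped frequency ω_d = ω_n√(1−ζ²) = 7.605 rad/s, so peak time T_p = π/ω_d = 0.413 s.

T_p = 0.413 s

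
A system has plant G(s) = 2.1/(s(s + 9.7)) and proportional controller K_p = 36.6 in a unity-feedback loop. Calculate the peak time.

T_p = 0.43 s

The closed-loop denominator s² + 9.7s + 76.86 gives ω_n = √76.86 = 8.767 and ζ = 9.7/(2ω_n) = 0.5532.
Damped frequency ω_d = ω_n√(1−ζ²) = 7.303 rad/s, so peak time T_p = π/ω_d = 0.43 s.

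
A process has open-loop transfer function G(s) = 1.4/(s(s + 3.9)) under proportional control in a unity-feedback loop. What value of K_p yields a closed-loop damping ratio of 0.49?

K_p = 11.3

Closed-loop characteristic equation: s² + 3.9s + K_p·1.4 = 0.
So ω_n = √(1.4K_p) and 2ζω_n = 3.9, giving ζ = 3.9/(2√(1.4K_p)).
Setting ζ = 0.49: √(1.4K_p) = 3.9/(2·0.49) = 3.98, so K_p = 15.84/1.4 = 11.3.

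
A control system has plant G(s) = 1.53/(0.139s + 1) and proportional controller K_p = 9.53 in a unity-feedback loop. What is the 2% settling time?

Closed loop: T(s) = K_p·G/(1+K_p·G) = 14.58/(0.139s + 1 + 14.58), with pole at s = −(1 + 14.58)/0.139 = −112.1.
τ = 1/112.1 = 0.008921 s, so 2% settling time ≈ 4τ = 0.0357 s.

T_s ≈ 0.0357 s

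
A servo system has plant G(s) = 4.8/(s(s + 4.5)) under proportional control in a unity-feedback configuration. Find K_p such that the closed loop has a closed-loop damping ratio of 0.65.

Closed-loop characteristic equation: s² + 4.5s + K_p·4.8 = 0.
So ω_n = √(4.8K_p) and 2ζω_n = 4.5, giving ζ = 4.5/(2√(4.8K_p)).
Setting ζ = 0.65: √(4.8K_p) = 4.5/(2·0.65) = 3.462, so K_p = 11.98/4.8 = 2.5.

K_p = 2.5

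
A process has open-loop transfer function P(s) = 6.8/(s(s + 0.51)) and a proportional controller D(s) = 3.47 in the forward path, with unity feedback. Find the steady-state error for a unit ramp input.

The loop has one pole at the origin (type 1). Velocity error constant K_v = lim_{s→0} s·D(s)P(s) = 3.47·6.8/0.51 = 46.27.
Steady-state error to a unit ramp: e_ss = 1/K_v = 0.0216.

0.0216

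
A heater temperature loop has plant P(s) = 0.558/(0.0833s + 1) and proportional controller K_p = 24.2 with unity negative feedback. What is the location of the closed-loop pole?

Closed loop: T(s) = K_p·P/(1+K_p·P) = 13.5/(0.0833s + 1 + 13.5), with pole at s = −(1 + 13.5)/0.0833 = −174.1.

s = -174.1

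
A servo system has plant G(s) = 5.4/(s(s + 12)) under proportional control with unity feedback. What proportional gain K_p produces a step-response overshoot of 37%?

K_p = 73.2

From %OS = 100·exp(−πζ/√(1−ζ²)) = 37%, ζ = −ln(0.37)/√(π²+ln²(0.37)) = 0.3017.
Characteristic equation s² + 12s + 5.4K_p = 0 gives ζ = 12/(2√(5.4K_p)).
Setting ζ = 0.3017: √(5.4K_p) = 12/(2·0.3017) = 19.89, so K_p = 395.4/5.4 = 73.2.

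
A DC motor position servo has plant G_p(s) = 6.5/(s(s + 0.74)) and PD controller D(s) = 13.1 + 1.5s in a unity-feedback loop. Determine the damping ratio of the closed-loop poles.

ζ = 0.568

Forward path: (13.1 + 1.5s)·6.5/(s(s+0.74)). The closed-loop characteristic equation is s² + (0.74 + 6.5·1.5)s + 6.5·13.1 = 0.
That is s² + 10.49s + 85.15 = 0, so ω_n = 9.228 rad/s and ζ = 10.49/(2·9.228) = 0.5684.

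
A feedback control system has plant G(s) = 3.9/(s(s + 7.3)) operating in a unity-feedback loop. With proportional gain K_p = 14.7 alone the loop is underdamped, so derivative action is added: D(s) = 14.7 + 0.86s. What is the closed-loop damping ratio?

Forward path: (14.7 + 0.86s)·3.9/(s(s+7.3)). The closed-loop characteristic equation is s² + (7.3 + 3.9·0.86)s + 3.9·14.7 = 0.
That is s² + 10.65s + 57.33 = 0, so ω_n = 7.572 rad/s and ζ = 10.65/(2·7.572) = 0.7035.

ζ = 0.704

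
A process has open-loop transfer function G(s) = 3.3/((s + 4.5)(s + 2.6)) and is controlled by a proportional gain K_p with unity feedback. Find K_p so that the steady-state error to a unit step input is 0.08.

K_p = 40.8

The loop is type 0, so e_ss(step) = 1/(1 + K_pos) with K_pos = K_p·G(0).
G(0) = 0.2821. Require 1/(1 + K_p·0.2821) = 0.08, so 1 + 0.2821·K_p = 12.5.
K_p = (12.5 − 1)/0.2821 = 40.8.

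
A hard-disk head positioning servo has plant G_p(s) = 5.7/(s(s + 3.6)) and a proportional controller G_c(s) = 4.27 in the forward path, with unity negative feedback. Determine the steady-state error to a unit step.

0

The open loop G_c(s)G_p(s) has a pole at the origin (type 1), so the static position error constant is infinite and e_ss = 1/(1+∞) = 0.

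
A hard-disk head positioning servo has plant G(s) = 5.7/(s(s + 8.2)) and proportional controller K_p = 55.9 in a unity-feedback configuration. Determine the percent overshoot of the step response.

47.6%

Closed-loop characteristic equation: s² + 8.2s + 318.6 = 0, so ω_n = 17.85 rad/s and ζ = 8.2/(2·17.85) = 0.2297.
%OS = 100·exp(−πζ/√(1−ζ²)) = 100·exp(−π·0.2297/√0.9472) = 47.6%.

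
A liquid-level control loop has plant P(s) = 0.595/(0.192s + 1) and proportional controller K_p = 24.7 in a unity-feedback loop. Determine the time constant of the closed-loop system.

τ = 0.0122 s

Closed loop: T(s) = K_p·P/(1+K_p·P) = 14.7/(0.192s + 1 + 14.7), with pole at s = −(1 + 14.7)/0.192 = −81.75.
Closed-loop time constant τ = 1/81.75 = 0.0122 s.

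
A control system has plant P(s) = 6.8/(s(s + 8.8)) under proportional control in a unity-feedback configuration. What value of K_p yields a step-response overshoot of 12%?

K_p = 9.1

From %OS = 100·exp(−πζ/√(1−ζ²)) = 12%, ζ = −ln(0.12)/√(π²+ln²(0.12)) = 0.5594.
Characteristic equation s² + 8.8s + 6.8K_p = 0 gives ζ = 8.8/(2√(6.8K_p)).
Setting ζ = 0.5594: √(6.8K_p) = 8.8/(2·0.5594) = 7.865, so K_p = 61.86/6.8 = 9.1.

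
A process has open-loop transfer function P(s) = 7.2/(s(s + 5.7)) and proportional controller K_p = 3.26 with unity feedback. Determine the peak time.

T_p = 0.802 s

The closed-loop denominator s² + 5.7s + 23.47 gives ω_n = √23.47 = 4.845 and ζ = 5.7/(2ω_n) = 0.5883.
Damped frequency ω_d = ω_n√(1−ζ²) = 3.918 rad/s, so peak time T_p = π/ω_d = 0.802 s.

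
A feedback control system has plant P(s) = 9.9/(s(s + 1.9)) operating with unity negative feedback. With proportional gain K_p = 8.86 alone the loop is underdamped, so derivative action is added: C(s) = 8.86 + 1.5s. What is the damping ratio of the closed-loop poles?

Forward path: (8.86 + 1.5s)·9.9/(s(s+1.9)). The closed-loop characteristic equation is s² + (1.9 + 9.9·1.5)s + 9.9·8.86 = 0.
That is s² + 16.75s + 87.71 = 0, so ω_n = 9.366 rad/s and ζ = 16.75/(2·9.366) = 0.8942.

ζ = 0.894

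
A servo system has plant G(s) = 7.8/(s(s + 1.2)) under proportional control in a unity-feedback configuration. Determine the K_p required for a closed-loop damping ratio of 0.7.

Closed-loop characteristic equation: s² + 1.2s + K_p·7.8 = 0.
So ω_n = √(7.8K_p) and 2ζω_n = 1.2, giving ζ = 1.2/(2√(7.8K_p)).
Setting ζ = 0.7: √(7.8K_p) = 1.2/(2·0.7) = 0.8571, so K_p = 0.7347/7.8 = 0.0942.

K_p = 0.0942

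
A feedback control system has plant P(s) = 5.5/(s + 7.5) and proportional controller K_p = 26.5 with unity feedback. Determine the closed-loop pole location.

Closed-loop transfer function: T(s) = K_p·P(s)/(1 + K_p·P(s)) = 145.8/(s + 7.5 + 145.8) = 145.8/(s + 153.2).
The closed-loop pole is at s = −153.2.

s = -153.2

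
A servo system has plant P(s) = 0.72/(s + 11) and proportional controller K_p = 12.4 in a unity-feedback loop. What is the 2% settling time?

T_s ≈ 0.201 s

Closed-loop transfer function: T(s) = K_p·P(s)/(1 + K_p·P(s)) = 8.928/(s + 11 + 8.928) = 8.928/(s + 19.93).
Time constant τ = 1/19.93 = 0.05018 s, so the 2% settling time is about 4τ = 0.201 s.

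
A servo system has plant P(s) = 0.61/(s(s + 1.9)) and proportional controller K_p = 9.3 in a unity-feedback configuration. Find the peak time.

From 1 + K_pP(s) = 0: s² + 1.9s + 5.673 = 0 ⇒ ω_n = 2.382, ζ = 0.3989.
Damped frequency ω_d = ω_n√(1−ζ²) = 2.184 rad/s, so peak time T_p = π/ω_d = 1.44 s.

T_p = 1.44 s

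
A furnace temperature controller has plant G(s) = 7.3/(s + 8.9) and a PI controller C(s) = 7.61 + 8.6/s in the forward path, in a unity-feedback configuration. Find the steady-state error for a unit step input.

The open loop C(s)G(s) has a pole at the origin (type 1), so the static position error constant is infinite and e_ss = 1/(1+∞) = 0.

0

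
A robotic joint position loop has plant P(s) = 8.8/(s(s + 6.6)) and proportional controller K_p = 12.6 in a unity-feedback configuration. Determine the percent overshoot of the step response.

35.5%

From 1 + K_pP(s) = 0: s² + 6.6s + 110.9 = 0 ⇒ ω_n = 10.53, ζ = 0.3134.
%OS = 100·exp(−πζ/√(1−ζ²)) = 100·exp(−π·0.3134/√0.9018) = 35.5%.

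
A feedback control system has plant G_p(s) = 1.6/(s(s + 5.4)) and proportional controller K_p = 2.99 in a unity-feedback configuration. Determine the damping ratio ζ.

ζ = 1.23

With unity feedback the closed-loop characteristic equation is s² + 5.4s + 2.99·1.6 = s² + 5.4s + 4.784 = 0.
Matching s² + 2ζω_n s + ω_n²: ω_n = √4.784 = 2.187 rad/s and 2ζω_n = 5.4, so ζ = 5.4/(2·2.187) = 1.23.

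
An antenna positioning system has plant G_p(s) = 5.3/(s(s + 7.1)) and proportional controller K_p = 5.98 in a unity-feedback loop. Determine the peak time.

Closed-loop characteristic equation: s² + 7.1s + 31.69 = 0, so ω_n = 5.63 rad/s and ζ = 7.1/(2·5.63) = 0.6306.
Damped frequency ω_d = ω_n√(1−ζ²) = 4.369 rad/s, so peak time T_p = π/ω_d = 0.719 s.

T_p = 0.719 s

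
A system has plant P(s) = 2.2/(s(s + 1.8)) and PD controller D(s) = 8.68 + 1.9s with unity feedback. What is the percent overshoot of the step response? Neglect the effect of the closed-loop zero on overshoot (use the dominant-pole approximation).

Forward path: (8.68 + 1.9s)·2.2/(s(s+1.8)). The closed-loop characteristic equation is s² + (1.8 + 2.2·1.9)s + 2.2·8.68 = 0.
That is s² + 5.98s + 19.1 = 0, so ω_n = 4.37 rad/s and ζ = 5.98/(2·4.37) = 0.6842.
%OS = 100·exp(−πζ/√(1−ζ²)) = 5.25%.

5.25%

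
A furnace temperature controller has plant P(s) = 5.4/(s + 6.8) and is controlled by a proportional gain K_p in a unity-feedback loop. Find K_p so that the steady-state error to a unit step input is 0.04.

K_p = 30.2

For a type-0 loop with proportional control, e_ss = 1/(1 + K_p·P(0)).
P(0) = 0.7941. Require 1/(1 + K_p·0.7941) = 0.04, so 1 + 0.7941·K_p = 25.
K_p = (25 − 1)/0.7941 = 30.2.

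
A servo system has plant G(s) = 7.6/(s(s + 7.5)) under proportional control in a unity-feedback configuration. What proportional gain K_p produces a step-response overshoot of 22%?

K_p = 9.82

From %OS = 100·exp(−πζ/√(1−ζ²)) = 22%, ζ = −ln(0.22)/√(π²+ln²(0.22)) = 0.4342.
Characteristic equation s² + 7.5s + 7.6K_p = 0 gives ζ = 7.5/(2√(7.6K_p)).
Setting ζ = 0.4342: √(7.6K_p) = 7.5/(2·0.4342) = 8.637, so K_p = 74.6/7.6 = 9.82.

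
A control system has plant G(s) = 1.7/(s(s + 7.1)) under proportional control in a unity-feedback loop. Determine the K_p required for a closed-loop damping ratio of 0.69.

K_p = 15.6

Closed-loop characteristic equation: s² + 7.1s + K_p·1.7 = 0.
So ω_n = √(1.7K_p) and 2ζω_n = 7.1, giving ζ = 7.1/(2√(1.7K_p)).
Setting ζ = 0.69: √(1.7K_p) = 7.1/(2·0.69) = 5.145, so K_p = 26.47/1.7 = 15.6.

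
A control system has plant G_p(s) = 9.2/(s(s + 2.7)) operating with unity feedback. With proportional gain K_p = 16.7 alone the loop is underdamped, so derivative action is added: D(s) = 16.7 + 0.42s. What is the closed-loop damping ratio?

Forward path: (16.7 + 0.42s)·9.2/(s(s+2.7)). The closed-loop characteristic equation is s² + (2.7 + 9.2·0.42)s + 9.2·16.7 = 0.
That is s² + 6.564s + 153.6 = 0, so ω_n = 12.4 rad/s and ζ = 6.564/(2·12.4) = 0.2648.

ζ = 0.265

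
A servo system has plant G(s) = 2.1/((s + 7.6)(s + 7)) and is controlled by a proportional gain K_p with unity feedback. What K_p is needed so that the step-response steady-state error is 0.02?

K_p = 1240

For a type-0 loop with proportional control, e_ss = 1/(1 + K_p·G(0)).
G(0) = 0.03947. Require 1/(1 + K_p·0.03947) = 0.02, so 1 + 0.03947·K_p = 50.
K_p = (50 − 1)/0.03947 = 1240.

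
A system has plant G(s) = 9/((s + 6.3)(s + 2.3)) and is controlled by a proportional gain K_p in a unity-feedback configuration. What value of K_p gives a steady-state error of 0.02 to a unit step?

K_p = 78.9

For a type-0 loop with proportional control, e_ss = 1/(1 + K_p·G(0)).
G(0) = 0.6211. Require 1/(1 + K_p·0.6211) = 0.02, so 1 + 0.6211·K_p = 50.
K_p = (50 − 1)/0.6211 = 78.9.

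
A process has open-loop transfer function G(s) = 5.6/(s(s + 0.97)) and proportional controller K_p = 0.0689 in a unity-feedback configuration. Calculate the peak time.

The closed-loop denominator s² + 0.97s + 0.3858 gives ω_n = √0.3858 = 0.6212 and ζ = 0.97/(2ω_n) = 0.7808.
Damped frequency ω_d = ω_n√(1−ζ²) = 0.3881 rad/s, so peak time T_p = π/ω_d = 8.09 s.

T_p = 8.09 s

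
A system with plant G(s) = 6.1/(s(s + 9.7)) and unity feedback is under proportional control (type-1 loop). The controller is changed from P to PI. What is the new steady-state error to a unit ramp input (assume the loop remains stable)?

0

The integrator raises the loop to type 2, so K_v → ∞ and e_ss to a ramp is zero.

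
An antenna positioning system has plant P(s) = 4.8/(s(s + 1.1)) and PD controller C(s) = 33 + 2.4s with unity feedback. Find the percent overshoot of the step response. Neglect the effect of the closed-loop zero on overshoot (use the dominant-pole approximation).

Forward path: (33 + 2.4s)·4.8/(s(s+1.1)). The closed-loop characteristic equation is s² + (1.1 + 4.8·2.4)s + 4.8·33 = 0.
That is s² + 12.62s + 158.4 = 0, so ω_n = 12.59 rad/s and ζ = 12.62/(2·12.59) = 0.5014.
%OS = 100·exp(−πζ/√(1−ζ²)) = 16.2%.

16.2%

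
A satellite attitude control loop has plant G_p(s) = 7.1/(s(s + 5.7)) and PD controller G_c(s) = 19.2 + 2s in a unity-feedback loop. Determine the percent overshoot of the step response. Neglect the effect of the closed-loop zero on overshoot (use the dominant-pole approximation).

0.599%

Forward path: (19.2 + 2s)·7.1/(s(s+5.7)). The closed-loop characteristic equation is s² + (5.7 + 7.1·2)s + 7.1·19.2 = 0.
That is s² + 19.9s + 136.3 = 0, so ω_n = 11.68 rad/s and ζ = 19.9/(2·11.68) = 0.8522.
%OS = 100·exp(−πζ/√(1−ζ²)) = 0.599%.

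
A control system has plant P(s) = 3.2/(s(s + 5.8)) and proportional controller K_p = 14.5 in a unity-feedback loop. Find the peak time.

T_p = 0.51 s

From 1 + K_pP(s) = 0: s² + 5.8s + 46.4 = 0 ⇒ ω_n = 6.812, ζ = 0.4257.
Damped frequency ω_d = ω_n√(1−ζ²) = 6.164 rad/s, so peak time T_p = π/ω_d = 0.51 s.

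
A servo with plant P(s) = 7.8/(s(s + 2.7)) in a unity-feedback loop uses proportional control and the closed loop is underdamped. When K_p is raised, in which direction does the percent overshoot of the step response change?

ζ = 2.7/(2√(7.8K_p)) decreases as K_p grows; lower damping means more overshoot.

increase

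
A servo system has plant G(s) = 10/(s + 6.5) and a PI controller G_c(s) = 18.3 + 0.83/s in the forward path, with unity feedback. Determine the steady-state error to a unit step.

The open loop G_c(s)G(s) has a pole at the origin (type 1), so the static position error constant is infinite and e_ss = 1/(1+∞) = 0.

0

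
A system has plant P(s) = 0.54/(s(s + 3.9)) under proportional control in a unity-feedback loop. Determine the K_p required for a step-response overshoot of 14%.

K_p = 25

From %OS = 100·exp(−πζ/√(1−ζ²)) = 14%, ζ = −ln(0.14)/√(π²+ln²(0.14)) = 0.5305.
Characteristic equation s² + 3.9s + 0.54K_p = 0 gives ζ = 3.9/(2√(0.54K_p)).
Setting ζ = 0.5305: √(0.54K_p) = 3.9/(2·0.5305) = 3.676, so K_p = 13.51/0.54 = 25.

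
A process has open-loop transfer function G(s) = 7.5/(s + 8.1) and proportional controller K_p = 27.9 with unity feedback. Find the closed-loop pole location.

s = -217.3

Closed-loop transfer function: T(s) = K_p·G(s)/(1 + K_p·G(s)) = 209.2/(s + 8.1 + 209.2) = 209.2/(s + 217.3).
The closed-loop pole is at s = −217.3.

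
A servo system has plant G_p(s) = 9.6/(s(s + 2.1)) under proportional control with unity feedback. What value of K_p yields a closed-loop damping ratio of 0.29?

K_p = 1.37

Closed-loop characteristic equation: s² + 2.1s + K_p·9.6 = 0.
So ω_n = √(9.6K_p) and 2ζω_n = 2.1, giving ζ = 2.1/(2√(9.6K_p)).
Setting ζ = 0.29: √(9.6K_p) = 2.1/(2·0.29) = 3.621, so K_p = 13.11/9.6 = 1.37.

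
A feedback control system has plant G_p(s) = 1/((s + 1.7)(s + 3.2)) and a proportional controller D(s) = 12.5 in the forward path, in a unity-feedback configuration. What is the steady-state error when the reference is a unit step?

The loop is type 0. Static position error constant K_pos = D(0)·G_p(0) = 12.5·0.1838 = 2.298.
Steady-state error to a unit step: e_ss = 1/(1+K_pos) = 1/3.298 = 0.303.

0.303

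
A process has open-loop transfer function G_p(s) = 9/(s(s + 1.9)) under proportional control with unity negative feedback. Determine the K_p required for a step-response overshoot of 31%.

From %OS = 100·exp(−πζ/√(1−ζ²)) = 31%, ζ = −ln(0.31)/√(π²+ln²(0.31)) = 0.3493.
Characteristic equation s² + 1.9s + 9K_p = 0 gives ζ = 1.9/(2√(9K_p)).
Setting ζ = 0.3493: √(9K_p) = 1.9/(2·0.3493) = 2.72, so K_p = 7.396/9 = 0.822.

K_p = 0.822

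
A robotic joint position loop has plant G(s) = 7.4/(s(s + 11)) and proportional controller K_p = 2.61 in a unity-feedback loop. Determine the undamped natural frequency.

ω_n = 4.39 rad/s

1 + K_p·G(s) = 0 gives s² + 11s + 19.31 = 0.
So ω_n² = 19.31 ⇒ ω_n = 4.395 rad/s, and ζ = 11/(2ω_n) = 1.25.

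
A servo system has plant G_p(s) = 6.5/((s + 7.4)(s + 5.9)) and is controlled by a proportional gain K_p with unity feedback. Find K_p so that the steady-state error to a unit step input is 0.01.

K_p = 665

For a type-0 loop with proportional control, e_ss = 1/(1 + K_p·G_p(0)).
G_p(0) = 0.1489. Require 1/(1 + K_p·0.1489) = 0.01, so 1 + 0.1489·K_p = 100.
K_p = (100 − 1)/0.1489 = 665.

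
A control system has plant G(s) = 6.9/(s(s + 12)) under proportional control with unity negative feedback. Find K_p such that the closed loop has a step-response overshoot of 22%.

From %OS = 100·exp(−πζ/√(1−ζ²)) = 22%, ζ = −ln(0.22)/√(π²+ln²(0.22)) = 0.4342.
Characteristic equation s² + 12s + 6.9K_p = 0 gives ζ = 12/(2√(6.9K_p)).
Setting ζ = 0.4342: √(6.9K_p) = 12/(2·0.4342) = 13.82, so K_p = 191/6.9 = 27.7.

K_p = 27.7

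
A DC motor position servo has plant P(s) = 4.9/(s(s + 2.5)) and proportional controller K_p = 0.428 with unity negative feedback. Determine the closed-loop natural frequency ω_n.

ω_n = 1.45 rad/s

With unity feedback the closed-loop characteristic equation is s² + 2.5s + 0.428·4.9 = s² + 2.5s + 2.097 = 0.
Matching s² + 2ζω_n s + ω_n²: ω_n = √2.097 = 1.448 rad/s and 2ζω_n = 2.5, so ζ = 2.5/(2·1.448) = 0.863.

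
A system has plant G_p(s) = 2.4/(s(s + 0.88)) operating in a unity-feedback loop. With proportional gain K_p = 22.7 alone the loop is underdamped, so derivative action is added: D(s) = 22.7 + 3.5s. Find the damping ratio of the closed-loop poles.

Forward path: (22.7 + 3.5s)·2.4/(s(s+0.88)). The closed-loop characteristic equation is s² + (0.88 + 2.4·3.5)s + 2.4·22.7 = 0.
That is s² + 9.28s + 54.48 = 0, so ω_n = 7.381 rad/s and ζ = 9.28/(2·7.381) = 0.6286.

ζ = 0.629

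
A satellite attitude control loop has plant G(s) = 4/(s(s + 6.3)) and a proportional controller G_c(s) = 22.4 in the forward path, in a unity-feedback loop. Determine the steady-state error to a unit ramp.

The loop has one pole at the origin (type 1). Velocity error constant K_v = lim_{s→0} s·G_c(s)G(s) = 22.4·4/6.3 = 14.22.
Steady-state error to a unit ramp: e_ss = 1/K_v = 0.0703.

0.0703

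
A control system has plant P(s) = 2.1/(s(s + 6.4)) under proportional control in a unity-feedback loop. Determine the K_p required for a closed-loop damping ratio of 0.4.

K_p = 30.5

Closed-loop characteristic equation: s² + 6.4s + K_p·2.1 = 0.
So ω_n = √(2.1K_p) and 2ζω_n = 6.4, giving ζ = 6.4/(2√(2.1K_p)).
Setting ζ = 0.4: √(2.1K_p) = 6.4/(2·0.4) = 8, so K_p = 64/2.1 = 30.5.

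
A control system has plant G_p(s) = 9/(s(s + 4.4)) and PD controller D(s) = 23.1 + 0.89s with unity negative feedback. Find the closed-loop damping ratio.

ζ = 0.43

Forward path: (23.1 + 0.89s)·9/(s(s+4.4)). The closed-loop characteristic equation is s² + (4.4 + 9·0.89)s + 9·23.1 = 0.
That is s² + 12.41s + 207.9 = 0, so ω_n = 14.42 rad/s and ζ = 12.41/(2·14.42) = 0.4303.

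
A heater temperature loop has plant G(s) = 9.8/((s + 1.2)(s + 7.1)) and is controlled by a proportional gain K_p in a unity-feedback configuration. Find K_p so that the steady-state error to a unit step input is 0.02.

K_p = 42.6

For a type-0 loop with proportional control, e_ss = 1/(1 + K_p·G(0)).
G(0) = 1.15. Require 1/(1 + K_p·1.15) = 0.02, so 1 + 1.15·K_p = 50.
K_p = (50 − 1)/1.15 = 42.6.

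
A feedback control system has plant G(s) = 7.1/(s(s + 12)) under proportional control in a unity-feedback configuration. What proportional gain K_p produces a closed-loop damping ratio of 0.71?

Closed-loop characteristic equation: s² + 12s + K_p·7.1 = 0.
So ω_n = √(7.1K_p) and 2ζω_n = 12, giving ζ = 12/(2√(7.1K_p)).
Setting ζ = 0.71: √(7.1K_p) = 12/(2·0.71) = 8.451, so K_p = 71.41/7.1 = 10.1.

K_p = 10.1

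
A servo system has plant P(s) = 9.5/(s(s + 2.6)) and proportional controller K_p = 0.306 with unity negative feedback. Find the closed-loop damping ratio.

With unity feedback the closed-loop characteristic equation is s² + 2.6s + 0.306·9.5 = s² + 2.6s + 2.907 = 0.
Matching s² + 2ζω_n s + ω_n²: ω_n = √2.907 = 1.705 rad/s and 2ζω_n = 2.6, so ζ = 2.6/(2·1.705) = 0.762.

ζ = 0.762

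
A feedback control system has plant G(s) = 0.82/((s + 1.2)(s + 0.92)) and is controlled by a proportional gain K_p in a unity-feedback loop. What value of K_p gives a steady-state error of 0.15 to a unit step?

Steady-state error for a unit step on this type-0 loop is 1/(1 + K_p·G(0)).
G(0) = 0.7428. Require 1/(1 + K_p·0.7428) = 0.15, so 1 + 0.7428·K_p = 6.667.
K_p = (6.667 − 1)/0.7428 = 7.63.

K_p = 7.63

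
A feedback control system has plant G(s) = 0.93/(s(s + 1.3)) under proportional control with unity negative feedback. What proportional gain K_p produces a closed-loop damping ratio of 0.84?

K_p = 0.644

Closed-loop characteristic equation: s² + 1.3s + K_p·0.93 = 0.
So ω_n = √(0.93K_p) and 2ζω_n = 1.3, giving ζ = 1.3/(2√(0.93K_p)).
Setting ζ = 0.84: √(0.93K_p) = 1.3/(2·0.84) = 0.7738, so K_p = 0.5988/0.93 = 0.644.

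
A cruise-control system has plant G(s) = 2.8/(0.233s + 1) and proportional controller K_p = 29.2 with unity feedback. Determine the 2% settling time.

Closed loop: T(s) = K_p·G/(1+K_p·G) = 81.76/(0.233s + 1 + 81.76), with pole at s = −(1 + 81.76)/0.233 = −355.2.
τ = 1/355.2 = 0.002815 s, so 2% settling time ≈ 4τ = 0.0113 s.

T_s ≈ 0.0113 s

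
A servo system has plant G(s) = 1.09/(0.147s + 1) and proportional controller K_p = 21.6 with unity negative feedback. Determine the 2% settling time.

T_s ≈ 0.024 s

Closed loop: T(s) = K_p·G/(1+K_p·G) = 23.54/(0.147s + 1 + 23.54), with pole at s = −(1 + 23.54)/0.147 = −167.
τ = 1/167 = 0.005989 s, so 2% settling time ≈ 4τ = 0.024 s.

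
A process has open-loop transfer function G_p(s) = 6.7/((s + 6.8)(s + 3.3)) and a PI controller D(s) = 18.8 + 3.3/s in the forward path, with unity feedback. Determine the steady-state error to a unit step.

0

The open loop D(s)G_p(s) has a pole at the origin (type 1), so the static position error constant is infinite and e_ss = 1/(1+∞) = 0.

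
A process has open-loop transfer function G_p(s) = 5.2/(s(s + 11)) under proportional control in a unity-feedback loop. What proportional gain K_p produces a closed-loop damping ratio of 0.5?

Closed-loop characteristic equation: s² + 11s + K_p·5.2 = 0.
So ω_n = √(5.2K_p) and 2ζω_n = 11, giving ζ = 11/(2√(5.2K_p)).
Setting ζ = 0.5: √(5.2K_p) = 11/(2·0.5) = 11, so K_p = 121/5.2 = 23.3.

K_p = 23.3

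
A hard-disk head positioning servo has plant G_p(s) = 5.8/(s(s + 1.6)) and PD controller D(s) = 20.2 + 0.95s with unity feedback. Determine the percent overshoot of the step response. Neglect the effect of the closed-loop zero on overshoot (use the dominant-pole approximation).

Forward path: (20.2 + 0.95s)·5.8/(s(s+1.6)). The closed-loop characteristic equation is s² + (1.6 + 5.8·0.95)s + 5.8·20.2 = 0.
That is s² + 7.11s + 117.2 = 0, so ω_n = 10.82 rad/s and ζ = 7.11/(2·10.82) = 0.3284.
%OS = 100·exp(−πζ/√(1−ζ²)) = 33.5%.

33.5%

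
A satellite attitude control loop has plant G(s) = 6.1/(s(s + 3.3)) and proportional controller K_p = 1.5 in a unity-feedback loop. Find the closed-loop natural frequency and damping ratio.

ω_n = 3.02 rad/s, ζ = 0.545

1 + K_p·G(s) = 0 gives s² + 3.3s + 9.15 = 0.
Matching s² + 2ζω_n s + ω_n²: ω_n = √9.15 = 3.025 rad/s and 2ζω_n = 3.3, so ζ = 3.3/(2·3.025) = 0.545.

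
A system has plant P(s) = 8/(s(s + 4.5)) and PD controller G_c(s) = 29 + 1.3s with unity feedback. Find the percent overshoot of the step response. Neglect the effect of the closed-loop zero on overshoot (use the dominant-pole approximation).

Forward path: (29 + 1.3s)·8/(s(s+4.5)). The closed-loop characteristic equation is s² + (4.5 + 8·1.3)s + 8·29 = 0.
That is s² + 14.9s + 232 = 0, so ω_n = 15.23 rad/s and ζ = 14.9/(2·15.23) = 0.4891.
%OS = 100·exp(−πζ/√(1−ζ²)) = 17.2%.

17.2%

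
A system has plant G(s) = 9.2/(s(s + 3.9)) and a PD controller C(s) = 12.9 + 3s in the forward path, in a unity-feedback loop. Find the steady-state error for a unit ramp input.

0.0329

The loop has one pole at the origin (type 1). Velocity error constant K_v = lim_{s→0} s·C(s)G(s) = 12.9·9.2/3.9 = 30.43.
Steady-state error to a unit ramp: e_ss = 1/K_v = 0.0329.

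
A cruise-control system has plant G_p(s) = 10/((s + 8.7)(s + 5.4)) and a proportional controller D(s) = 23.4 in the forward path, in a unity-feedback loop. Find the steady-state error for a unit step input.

The loop is type 0. Static position error constant K_pos = D(0)·G_p(0) = 23.4·0.2129 = 4.981.
Steady-state error to a unit step: e_ss = 1/(1+K_pos) = 1/5.981 = 0.167.

0.167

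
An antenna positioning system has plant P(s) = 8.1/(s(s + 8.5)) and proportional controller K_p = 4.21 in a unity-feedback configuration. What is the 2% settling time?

T_s ≈ 0.941 s

From 1 + K_pP(s) = 0: s² + 8.5s + 34.1 = 0 ⇒ ω_n = 5.84, ζ = 0.7278.
2% settling time T_s ≈ 4/(ζω_n) = 4/4.25 = 0.941 s.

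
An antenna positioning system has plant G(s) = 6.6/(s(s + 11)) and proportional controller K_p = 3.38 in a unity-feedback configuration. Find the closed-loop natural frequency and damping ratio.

With unity feedback the closed-loop characteristic equation is s² + 11s + 3.38·6.6 = s² + 11s + 22.31 = 0.
So ω_n² = 22.31 ⇒ ω_n = 4.723 rad/s, and ζ = 11/(2ω_n) = 1.16.

ω_n = 4.72 rad/s, ζ = 1.16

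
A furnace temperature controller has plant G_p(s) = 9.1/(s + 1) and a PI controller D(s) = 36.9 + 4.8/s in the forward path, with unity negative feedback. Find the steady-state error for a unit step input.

The open loop D(s)G_p(s) has a pole at the origin (type 1), so the static position error constant is infinite and e_ss = 1/(1+∞) = 0.

0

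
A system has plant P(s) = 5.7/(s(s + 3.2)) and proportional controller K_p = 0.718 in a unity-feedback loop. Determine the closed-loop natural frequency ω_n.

1 + K_p·P(s) = 0 gives s² + 3.2s + 4.093 = 0.
So ω_n² = 4.093 ⇒ ω_n = 2.023 rad/s, and ζ = 3.2/(2ω_n) = 0.791.

ω_n = 2.02 rad/s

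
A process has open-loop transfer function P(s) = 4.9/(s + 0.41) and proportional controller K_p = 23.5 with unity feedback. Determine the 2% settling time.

Closed-loop transfer function: T(s) = K_p·P(s)/(1 + K_p·P(s)) = 115.2/(s + 0.41 + 115.2) = 115.2/(s + 115.6).
Time constant τ = 1/115.6 = 0.008654 s, so the 2% settling time is about 4τ = 0.0346 s.

T_s ≈ 0.0346 s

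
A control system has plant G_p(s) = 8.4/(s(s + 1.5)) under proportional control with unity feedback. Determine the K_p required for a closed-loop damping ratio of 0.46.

Closed-loop characteristic equation: s² + 1.5s + K_p·8.4 = 0.
So ω_n = √(8.4K_p) and 2ζω_n = 1.5, giving ζ = 1.5/(2√(8.4K_p)).
Setting ζ = 0.46: √(8.4K_p) = 1.5/(2·0.46) = 1.63, so K_p = 2.658/8.4 = 0.316.

K_p = 0.316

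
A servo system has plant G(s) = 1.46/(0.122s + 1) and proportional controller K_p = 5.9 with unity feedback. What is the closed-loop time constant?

τ = 0.0127 s

Closed loop: T(s) = K_p·G/(1+K_p·G) = 8.614/(0.122s + 1 + 8.614), with pole at s = −(1 + 8.614)/0.122 = −78.8.
Closed-loop time constant τ = 1/78.8 = 0.0127 s.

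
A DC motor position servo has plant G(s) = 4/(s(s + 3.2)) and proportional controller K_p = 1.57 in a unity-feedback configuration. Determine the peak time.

T_p = 1.63 s

From 1 + K_pG(s) = 0: s² + 3.2s + 6.28 = 0 ⇒ ω_n = 2.506, ζ = 0.6385.
Damped frequency ω_d = ω_n√(1−ζ²) = 1.929 rad/s, so peak time T_p = π/ω_d = 1.63 s.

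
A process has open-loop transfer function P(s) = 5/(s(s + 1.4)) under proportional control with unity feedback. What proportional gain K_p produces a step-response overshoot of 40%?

K_p = 1.25

From %OS = 100·exp(−πζ/√(1−ζ²)) = 40%, ζ = −ln(0.4)/√(π²+ln²(0.4)) = 0.28.
Characteristic equation s² + 1.4s + 5K_p = 0 gives ζ = 1.4/(2√(5K_p)).
Setting ζ = 0.28: √(5K_p) = 1.4/(2·0.28) = 2.5, so K_p = 6.25/5 = 1.25.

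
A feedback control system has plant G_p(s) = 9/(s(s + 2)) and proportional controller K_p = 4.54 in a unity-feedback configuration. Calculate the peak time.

From 1 + K_pG_p(s) = 0: s² + 2s + 40.86 = 0 ⇒ ω_n = 6.392, ζ = 0.1564.
Damped frequency ω_d = ω_n√(1−ζ²) = 6.313 rad/s, so peak time T_p = π/ω_d = 0.498 s.

T_p = 0.498 s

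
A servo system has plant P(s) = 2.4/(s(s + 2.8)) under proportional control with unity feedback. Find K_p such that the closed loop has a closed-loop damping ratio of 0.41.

Closed-loop characteristic equation: s² + 2.8s + K_p·2.4 = 0.
So ω_n = √(2.4K_p) and 2ζω_n = 2.8, giving ζ = 2.8/(2√(2.4K_p)).
Setting ζ = 0.41: √(2.4K_p) = 2.8/(2·0.41) = 3.415, so K_p = 11.66/2.4 = 4.86.

K_p = 4.86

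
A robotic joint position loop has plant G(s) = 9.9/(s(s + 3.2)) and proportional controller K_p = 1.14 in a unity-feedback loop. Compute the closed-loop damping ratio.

ζ = 0.476

1 + K_p·G(s) = 0 gives s² + 3.2s + 11.29 = 0.
So ω_n² = 11.29 ⇒ ω_n = 3.359 rad/s, and ζ = 3.2/(2ω_n) = 0.476.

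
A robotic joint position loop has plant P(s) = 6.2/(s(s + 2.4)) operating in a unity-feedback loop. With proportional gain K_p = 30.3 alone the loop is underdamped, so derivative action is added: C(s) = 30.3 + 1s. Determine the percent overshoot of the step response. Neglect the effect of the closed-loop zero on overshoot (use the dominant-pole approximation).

35.4%

Forward path: (30.3 + 1s)·6.2/(s(s+2.4)). The closed-loop characteristic equation is s² + (2.4 + 6.2·1)s + 6.2·30.3 = 0.
That is s² + 8.6s + 187.9 = 0, so ω_n = 13.71 rad/s and ζ = 8.6/(2·13.71) = 0.3137.
%OS = 100·exp(−πζ/√(1−ζ²)) = 35.4%.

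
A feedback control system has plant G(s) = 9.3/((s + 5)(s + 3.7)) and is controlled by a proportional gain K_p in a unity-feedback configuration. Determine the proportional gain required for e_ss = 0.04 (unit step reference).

Steady-state error for a unit step on this type-0 loop is 1/(1 + K_p·G(0)).
G(0) = 0.5027. Require 1/(1 + K_p·0.5027) = 0.04, so 1 + 0.5027·K_p = 25.
K_p = (25 − 1)/0.5027 = 47.7.

K_p = 47.7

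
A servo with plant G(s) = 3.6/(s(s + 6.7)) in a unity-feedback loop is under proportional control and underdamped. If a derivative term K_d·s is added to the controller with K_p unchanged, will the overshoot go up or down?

With PD the characteristic equation becomes s² + (a + K·K_d)s + K·K_p = 0; the damping term grows, ζ rises, overshoot falls.

decrease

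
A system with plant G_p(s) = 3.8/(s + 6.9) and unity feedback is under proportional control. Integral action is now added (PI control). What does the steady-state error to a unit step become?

Adding integral action puts a pole at s = 0 in the forward path, raising the system type to 1; a type-1 loop has zero steady-state error to a step.

0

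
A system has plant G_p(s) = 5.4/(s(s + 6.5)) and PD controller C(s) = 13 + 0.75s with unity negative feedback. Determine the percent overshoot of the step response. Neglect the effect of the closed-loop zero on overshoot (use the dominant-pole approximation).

7.84%

Forward path: (13 + 0.75s)·5.4/(s(s+6.5)). The closed-loop characteristic equation is s² + (6.5 + 5.4·0.75)s + 5.4·13 = 0.
That is s² + 10.55s + 70.2 = 0, so ω_n = 8.379 rad/s and ζ = 10.55/(2·8.379) = 0.6296.
%OS = 100·exp(−πζ/√(1−ζ²)) = 7.84%.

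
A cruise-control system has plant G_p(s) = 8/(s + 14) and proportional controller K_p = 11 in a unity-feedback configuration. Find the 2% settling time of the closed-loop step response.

T_s ≈ 0.0392 s

Closed-loop transfer function: T(s) = K_p·G_p(s)/(1 + K_p·G_p(s)) = 88/(s + 14 + 88) = 88/(s + 102).
Time constant τ = 1/102 = 0.009804 s, so the 2% settling time is about 4τ = 0.0392 s.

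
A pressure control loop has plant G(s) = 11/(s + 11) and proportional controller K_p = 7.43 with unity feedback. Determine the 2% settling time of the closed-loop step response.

Closed-loop transfer function: T(s) = K_p·G(s)/(1 + K_p·G(s)) = 81.73/(s + 11 + 81.73) = 81.73/(s + 92.73).
Time constant τ = 1/92.73 = 0.01078 s, so the 2% settling time is about 4τ = 0.0431 s.

T_s ≈ 0.0431 s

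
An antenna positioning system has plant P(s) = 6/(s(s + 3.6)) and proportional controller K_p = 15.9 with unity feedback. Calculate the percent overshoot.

55.5%

Closed-loop characteristic equation: s² + 3.6s + 95.4 = 0, so ω_n = 9.767 rad/s and ζ = 3.6/(2·9.767) = 0.1843.
%OS = 100·exp(−πζ/√(1−ζ²)) = 100·exp(−π·0.1843/√0.966) = 55.5%.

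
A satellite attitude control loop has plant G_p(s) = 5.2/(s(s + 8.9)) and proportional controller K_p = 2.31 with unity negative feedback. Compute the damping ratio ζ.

The closed-loop denominator is s(s+8.9) + 2.31·5.2 = s² + 8.9s + 12.01.
Matching s² + 2ζω_n s + ω_n²: ω_n = √12.01 = 3.466 rad/s and 2ζω_n = 8.9, so ζ = 8.9/(2·3.466) = 1.28.

ζ = 1.28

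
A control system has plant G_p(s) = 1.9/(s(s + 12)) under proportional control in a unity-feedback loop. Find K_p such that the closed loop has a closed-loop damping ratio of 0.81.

Closed-loop characteristic equation: s² + 12s + K_p·1.9 = 0.
So ω_n = √(1.9K_p) and 2ζω_n = 12, giving ζ = 12/(2√(1.9K_p)).
Setting ζ = 0.81: √(1.9K_p) = 12/(2·0.81) = 7.407, so K_p = 54.87/1.9 = 28.9.

K_p = 28.9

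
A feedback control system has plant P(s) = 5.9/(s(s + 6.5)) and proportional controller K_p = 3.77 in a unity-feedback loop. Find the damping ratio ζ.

1 + K_p·P(s) = 0 gives s² + 6.5s + 22.24 = 0.
Matching s² + 2ζω_n s + ω_n²: ω_n = √22.24 = 4.716 rad/s and 2ζω_n = 6.5, so ζ = 6.5/(2·4.716) = 0.689.

ζ = 0.689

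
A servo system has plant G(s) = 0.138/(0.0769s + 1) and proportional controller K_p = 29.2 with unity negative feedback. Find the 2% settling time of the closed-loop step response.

T_s ≈ 0.0612 s

Closed loop: T(s) = K_p·G/(1+K_p·G) = 4.03/(0.0769s + 1 + 4.03), with pole at s = −(1 + 4.03)/0.0769 = −65.4.
τ = 1/65.4 = 0.01529 s, so 2% settling time ≈ 4τ = 0.0612 s.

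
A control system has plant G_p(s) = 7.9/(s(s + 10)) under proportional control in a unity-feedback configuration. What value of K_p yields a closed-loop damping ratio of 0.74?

K_p = 5.78

Closed-loop characteristic equation: s² + 10s + K_p·7.9 = 0.
So ω_n = √(7.9K_p) and 2ζω_n = 10, giving ζ = 10/(2√(7.9K_p)).
Setting ζ = 0.74: √(7.9K_p) = 10/(2·0.74) = 6.757, so K_p = 45.65/7.9 = 5.78.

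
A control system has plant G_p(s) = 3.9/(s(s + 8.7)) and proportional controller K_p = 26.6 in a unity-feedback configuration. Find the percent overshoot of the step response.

Closed-loop characteristic equation: s² + 8.7s + 103.7 = 0, so ω_n = 10.19 rad/s and ζ = 8.7/(2·10.19) = 0.4271.
%OS = 100·exp(−πζ/√(1−ζ²)) = 100·exp(−π·0.4271/√0.8176) = 22.7%.

22.7%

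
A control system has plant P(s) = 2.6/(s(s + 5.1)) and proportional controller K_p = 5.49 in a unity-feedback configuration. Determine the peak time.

T_p = 1.13 s

From 1 + K_pP(s) = 0: s² + 5.1s + 14.27 = 0 ⇒ ω_n = 3.778, ζ = 0.6749.
Damped frequency ω_d = ω_n√(1−ζ²) = 2.788 rad/s, so peak time T_p = π/ω_d = 1.13 s.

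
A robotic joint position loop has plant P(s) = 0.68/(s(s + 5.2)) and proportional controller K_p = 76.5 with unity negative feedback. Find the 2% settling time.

T_s ≈ 1.54 s

Closed-loop characteristic equation: s² + 5.2s + 52.02 = 0, so ω_n = 7.212 rad/s and ζ = 5.2/(2·7.212) = 0.3605.
2% settling time T_s ≈ 4/(ζω_n) = 4/2.6 = 1.54 s.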